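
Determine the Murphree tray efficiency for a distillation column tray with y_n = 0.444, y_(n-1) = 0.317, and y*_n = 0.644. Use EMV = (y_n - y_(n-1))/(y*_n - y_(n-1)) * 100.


Murphree vapor efficiency: EMV = (y_n - y_(n-1)) / (y*_n - y_(n-1)) * 100
EMV = (0.444 - 0.317) / (0.644 - 0.317) * 100 = 0.127 / 0.327 * 100 = 38.84

38.84 %


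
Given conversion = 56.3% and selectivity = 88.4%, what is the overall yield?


Overall yield = conversion (%) * selectivity (%) / 100
Conversion = 56.3%, Selectivity = 88.4%
Y = 56.3 * 88.4 / 100
= 49.7692 %

49.7692 %


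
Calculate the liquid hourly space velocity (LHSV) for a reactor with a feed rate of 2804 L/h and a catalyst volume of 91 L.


LHSV = volumetric feed rate / catalyst volume
= 2804 L/h / 91 L
= 30.81 h^-1

30.81 h^-1


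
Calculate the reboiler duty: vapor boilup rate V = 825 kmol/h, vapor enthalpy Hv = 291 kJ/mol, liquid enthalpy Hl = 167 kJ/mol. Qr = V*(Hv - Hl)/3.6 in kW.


Qr = 825 * (291 - 167) / 3.6 = 825 * 124 / 3.6 = 28420

28420 kW


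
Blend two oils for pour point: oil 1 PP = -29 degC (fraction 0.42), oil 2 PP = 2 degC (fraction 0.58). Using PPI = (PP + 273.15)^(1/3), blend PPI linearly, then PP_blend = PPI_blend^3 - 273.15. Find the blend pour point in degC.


PPI_1 = (-29 + 273.15)^(1/3) = 6.25008
PPI_2 = (2 + 273.15)^(1/3) = 6.504139
PPI_blend = 0.42 * 6.25008 + 0.58 * 6.504139 = 6.397434
PP_blend = 6.397434^3 - 273.15 = 261.8288 - 273.15 = -11.32

-11.32 degC


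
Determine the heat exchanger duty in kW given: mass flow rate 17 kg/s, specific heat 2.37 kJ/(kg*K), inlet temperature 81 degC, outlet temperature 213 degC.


Q = m_dot * cp * delta_T
delta_T = 213 - 81 = 132 K
Q = 17 * 2.37 * 132
= 40.29 * 132
= 5318.28 kW

5318.28 kW


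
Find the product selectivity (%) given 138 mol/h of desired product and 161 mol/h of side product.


Selectivity = desired / (desired + undesired) * 100
Total products = 138 + 161 = 299 mol/h
S = 138 / 299 * 100
= 0.4615 * 100
= 46.15 %

46.15 %


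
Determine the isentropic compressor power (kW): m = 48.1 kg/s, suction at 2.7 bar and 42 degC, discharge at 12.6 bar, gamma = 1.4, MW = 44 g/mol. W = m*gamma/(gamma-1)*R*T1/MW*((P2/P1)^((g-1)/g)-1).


Isentropic work: W = m*(gamma/(gamma-1))*(R*T1/MW)*((P2/P1)^((gamma-1)/gamma) - 1)
T1 = 42 + 273.15 = 315.15 K
Pressure ratio = 12.6 / 2.7 = 4.66667
Exponent = (1.4 - 1)/1.4 = 0.285714
(P2/P1)^exp - 1 = 4.66667^0.285714 - 1 = 0.552904
W = 48.1 * 1.4 / 0.4 * 8.314 * 315.15 / 44 * 0.552904 = 5543

5543 kW


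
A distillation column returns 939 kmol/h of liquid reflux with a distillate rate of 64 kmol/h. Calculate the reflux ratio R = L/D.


Reflux ratio definition: R = L / D (liquid returned / distillate withdrawn)
L = 939 kmol/h, D = 64 kmol/h
R = 939 / 64 = 14.67

14.67


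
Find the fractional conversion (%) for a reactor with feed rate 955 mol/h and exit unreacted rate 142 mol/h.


X = (F_in - F_out) / F_in * 100
Moles reacted = 955 - 142 = 813
X = 813 / 955 * 100
= 0.8513 * 100
= 85.13 %

85.13 %


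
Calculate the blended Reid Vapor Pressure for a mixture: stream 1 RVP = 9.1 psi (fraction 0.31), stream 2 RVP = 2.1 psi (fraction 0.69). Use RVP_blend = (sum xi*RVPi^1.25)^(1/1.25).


Chevron index: RVP_blend = (sum xi*RVPi^1.25)^(1/1.25)
RVP^1.25 terms: 0.31 * 9.1^1.25 + 0.69 * 2.1^1.25 = 6.64394
RVP_blend = 6.64394^(1/1.25) = 4.549

4.549 psi


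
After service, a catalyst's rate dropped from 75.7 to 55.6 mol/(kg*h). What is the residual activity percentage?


Activity (%) = (rate_used / rate_fresh) * 100
rate_used = 55.6, rate_fresh = 75.7
= (55.6 / 75.7) * 100
= 0.7345 * 100 = 73.45

73.45 %


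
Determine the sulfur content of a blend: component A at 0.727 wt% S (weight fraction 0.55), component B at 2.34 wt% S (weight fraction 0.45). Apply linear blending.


Linear sulfur blending: S_blend = x1*S1 + x2*S2
Contribution 1: 0.55 * 0.727 = 0.39985 wt%
Contribution 2: 0.45 * 2.34 = 1.053 wt%
S_blend = 0.39985 + 1.053 = 1.45285

1.45285 wt%


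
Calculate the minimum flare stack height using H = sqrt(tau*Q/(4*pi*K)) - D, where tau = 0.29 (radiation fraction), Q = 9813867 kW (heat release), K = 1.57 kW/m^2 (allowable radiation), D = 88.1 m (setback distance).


tau*Q/(4*pi*K) = 0.29 * 9813867 / (4 * pi * 1.57) = 144254
sqrt(144254) = 379.808
H = 379.808 - 88.1 = 291.7

291.7 m


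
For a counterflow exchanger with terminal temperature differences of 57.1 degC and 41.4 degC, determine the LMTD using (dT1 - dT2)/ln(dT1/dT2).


LMTD = (dT1 - dT2) / ln(dT1/dT2)
= (57.1 - 41.4) / ln(57.1 / 41.4) = 15.7 / 0.321523 = 48.83

48.83 degC


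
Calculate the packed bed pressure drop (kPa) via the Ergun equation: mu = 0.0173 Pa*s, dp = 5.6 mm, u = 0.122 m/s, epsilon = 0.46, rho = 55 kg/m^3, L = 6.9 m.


dp = 5.6 mm = 0.0056 m
Viscous term = 150*0.0173*0.122*(1-0.46)^2 / (0.0056^2*0.46^3) = 30243.7
Inertial term = 1.75*55*0.122^2*(1-0.46) / (0.0056*0.46^3) = 1419.23
dP/L = 30243.7 + 1419.23 = 31662.9 Pa/m
dP = 31662.9 * 6.9 / 1000 = 218.5 kPa

218.5 kPa


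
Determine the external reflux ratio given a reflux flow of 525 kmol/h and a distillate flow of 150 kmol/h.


Reflux ratio definition: R = L / D (liquid returned / distillate withdrawn)
L = 525 kmol/h, D = 150 kmol/h
R = 525 / 150 = 3.500

3.500


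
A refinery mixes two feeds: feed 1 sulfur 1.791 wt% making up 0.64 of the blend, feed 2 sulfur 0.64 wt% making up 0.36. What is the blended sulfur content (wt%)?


Linear sulfur blending: S_blend = x1*S1 + x2*S2
Contribution 1: 0.64 * 1.791 = 1.14624 wt%
Contribution 2: 0.36 * 0.64 = 0.2304 wt%
S_blend = 1.14624 + 0.2304 = 1.37664

1.37664 wt%


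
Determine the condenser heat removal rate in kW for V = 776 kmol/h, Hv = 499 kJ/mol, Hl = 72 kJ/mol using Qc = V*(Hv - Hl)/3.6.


Qc = 776 * (499 - 72) / 3.6 = 776 * 427 / 3.6 = 92040

92040 kW


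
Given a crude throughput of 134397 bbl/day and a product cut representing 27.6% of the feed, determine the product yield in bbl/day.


Crude throughput = 134397 bbl/day
Fraction yield = 27.6%
yield = throughput * fraction / 100
yield = 134397 * 27.6 / 100 = 37093.572

37093.572 bbl/day


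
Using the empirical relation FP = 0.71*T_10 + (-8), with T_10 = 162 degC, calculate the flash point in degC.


FP = 0.71 * 162 + (-8) = 107.02

107.02 degC


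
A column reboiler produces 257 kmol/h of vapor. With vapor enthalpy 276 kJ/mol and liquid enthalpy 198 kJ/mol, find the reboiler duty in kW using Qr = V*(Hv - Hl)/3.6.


Qr = 257 * (276 - 198) / 3.6 = 257 * 78 / 3.6 = 5568

5568 kW


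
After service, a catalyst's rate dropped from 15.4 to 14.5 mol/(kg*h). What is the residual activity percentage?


Activity (%) = (rate_used / rate_fresh) * 100
rate_used = 14.5, rate_fresh = 15.4
= (14.5 / 15.4) * 100
= 0.9416 * 100 = 94.16

94.16 %


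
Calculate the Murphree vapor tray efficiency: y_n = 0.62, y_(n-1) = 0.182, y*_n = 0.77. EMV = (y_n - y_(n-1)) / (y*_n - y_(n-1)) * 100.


Murphree vapor efficiency: EMV = (y_n - y_(n-1)) / (y*_n - y_(n-1)) * 100
EMV = (0.62 - 0.182) / (0.77 - 0.182) * 100 = 0.438 / 0.588 * 100 = 74.49

74.49 %


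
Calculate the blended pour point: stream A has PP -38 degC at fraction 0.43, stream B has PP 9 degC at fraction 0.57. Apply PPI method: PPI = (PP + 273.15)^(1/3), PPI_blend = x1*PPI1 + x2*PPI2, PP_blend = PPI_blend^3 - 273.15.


PPI_1 = (-38 + 273.15)^(1/3) = 6.172318
PPI_2 = (9 + 273.15)^(1/3) = 6.558835
PPI_blend = 0.43 * 6.172318 + 0.57 * 6.558835 = 6.392633
PP_blend = 6.392633^3 - 273.15 = 261.2398 - 273.15 = -11.91

-11.91 degC


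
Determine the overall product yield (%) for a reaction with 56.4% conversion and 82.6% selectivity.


Overall yield = conversion (%) * selectivity (%) / 100
Conversion = 56.4%, Selectivity = 82.6%
Y = 56.4 * 82.6 / 100
= 46.5864 %

46.5864 %


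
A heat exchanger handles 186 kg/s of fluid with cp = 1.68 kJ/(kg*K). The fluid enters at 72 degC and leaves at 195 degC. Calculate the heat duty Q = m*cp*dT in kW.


Q = m_dot * cp * delta_T
delta_T = 195 - 72 = 123 K
Q = 186 * 1.68 * 123
= 312.48 * 123
= 38435.04 kW

38435.04 kW


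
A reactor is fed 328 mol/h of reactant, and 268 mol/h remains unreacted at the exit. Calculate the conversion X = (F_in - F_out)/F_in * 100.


X = (F_in - F_out) / F_in * 100
Moles reacted = 328 - 268 = 60
X = 60 / 328 * 100
= 0.1829 * 100
= 18.29 %

18.29 %


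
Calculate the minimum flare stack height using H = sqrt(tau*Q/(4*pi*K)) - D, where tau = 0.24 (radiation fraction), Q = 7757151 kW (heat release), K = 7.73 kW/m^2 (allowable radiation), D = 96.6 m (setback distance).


tau*Q/(4*pi*K) = 0.24 * 7757151 / (4 * pi * 7.73) = 19165.7
sqrt(19165.7) = 138.44
H = 138.44 - 96.6 = 41.84

41.84 m


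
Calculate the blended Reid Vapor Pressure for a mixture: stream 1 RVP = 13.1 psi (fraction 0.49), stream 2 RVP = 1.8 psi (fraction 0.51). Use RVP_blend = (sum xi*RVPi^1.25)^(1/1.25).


Chevron index: RVP_blend = (sum xi*RVPi^1.25)^(1/1.25)
RVP^1.25 terms: 0.49 * 13.1^1.25 + 0.51 * 1.8^1.25 = 13.2753
RVP_blend = 13.2753^(1/1.25) = 7.915

7.915 psi


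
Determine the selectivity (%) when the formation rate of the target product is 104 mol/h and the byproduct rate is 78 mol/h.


Selectivity = desired / (desired + undesired) * 100
Total products = 104 + 78 = 182 mol/h
S = 104 / 182 * 100
= 0.5714 * 100
= 57.14 %

57.14 %


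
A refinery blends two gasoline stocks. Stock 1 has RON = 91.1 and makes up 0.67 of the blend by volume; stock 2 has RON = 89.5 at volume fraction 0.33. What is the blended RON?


Linear blending: RON_blend = sum(vi * RONi)
Contribution 1: 0.67 * 91.1 = 61.037
Contribution 2: 0.33 * 89.5 = 29.535
RON_blend = 61.037 + 29.535 = 90.572

90.572


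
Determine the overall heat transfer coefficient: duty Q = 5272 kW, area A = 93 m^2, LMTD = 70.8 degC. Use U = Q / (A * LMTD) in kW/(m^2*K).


From Q = U*A*LMTD, U = Q / (A * LMTD)
U = 5272 / (93 * 70.8) = 5272 / 6584.4 = 0.8007

0.8007 kW/(m^2*K)


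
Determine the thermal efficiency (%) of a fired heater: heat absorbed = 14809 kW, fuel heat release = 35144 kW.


Furnace efficiency = Q_absorbed / Q_fuel * 100
= 14809 / 35144 * 100 = 42.14

42.14 %


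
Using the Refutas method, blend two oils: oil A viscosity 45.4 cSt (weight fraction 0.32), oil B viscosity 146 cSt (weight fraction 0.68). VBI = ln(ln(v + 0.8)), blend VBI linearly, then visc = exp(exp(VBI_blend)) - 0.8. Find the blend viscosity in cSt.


Refutas method: VBN_i = 14.534*ln(ln(visc_i + 0.8)) + 10.975, blended linearly by mass fraction; since VBN is linear in VBI_i = ln(ln(visc_i + 0.8)) and the fractions sum to 1, blend VBI directly: visc = exp(exp(VBI_blend)) - 0.8
VBI_1 = ln(ln(45.4 + 0.8)) = 1.34364
VBI_2 = ln(ln(146 + 0.8)) = 1.60725
VBI_blend = 0.32 * 1.34364 + 0.68 * 1.60725 = 1.52289
visc_blend = exp(exp(1.52289)) - 0.8 = 97.25

97.25 cSt


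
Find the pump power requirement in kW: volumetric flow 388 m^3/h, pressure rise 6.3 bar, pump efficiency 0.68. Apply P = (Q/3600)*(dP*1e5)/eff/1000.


Q = 388 / 3600 = 0.107778 m^3/s
P = 0.107778 * (6.3 * 1e5) / 0.68 / 1000 = 99.85

99.85 kW


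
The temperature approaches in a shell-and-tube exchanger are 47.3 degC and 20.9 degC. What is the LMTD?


LMTD = (dT1 - dT2) / ln(dT1/dT2)
= (47.3 - 20.9) / ln(47.3 / 20.9) = 26.4 / 0.816761 = 32.32

32.32 degC


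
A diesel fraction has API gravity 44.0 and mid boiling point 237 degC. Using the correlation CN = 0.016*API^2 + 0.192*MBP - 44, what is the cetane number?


CN = 0.016 * 44.0^2 + 0.192 * 237 - 44
CN = 30.976 + 45.504 - 44 = 32.48

32.48


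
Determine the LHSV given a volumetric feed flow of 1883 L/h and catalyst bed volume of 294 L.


LHSV = volumetric feed rate / catalyst volume
= 1883 L/h / 294 L
= 6.405 h^-1

6.405 h^-1


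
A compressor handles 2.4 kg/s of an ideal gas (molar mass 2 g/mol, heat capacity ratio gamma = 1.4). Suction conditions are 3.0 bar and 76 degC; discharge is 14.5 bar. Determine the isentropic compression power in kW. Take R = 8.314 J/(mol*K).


Isentropic work: W = m*(gamma/(gamma-1))*(R*T1/MW)*((P2/P1)^((gamma-1)/gamma) - 1)
T1 = 76 + 273.15 = 349.15 K
Pressure ratio = 14.5 / 3.0 = 4.83333
Exponent = (1.4 - 1)/1.4 = 0.285714
(P2/P1)^exp - 1 = 4.83333^0.285714 - 1 = 0.568552
W = 2.4 * 1.4 / 0.4 * 8.314 * 349.15 / 2 * 0.568552 = 6932

6932 kW


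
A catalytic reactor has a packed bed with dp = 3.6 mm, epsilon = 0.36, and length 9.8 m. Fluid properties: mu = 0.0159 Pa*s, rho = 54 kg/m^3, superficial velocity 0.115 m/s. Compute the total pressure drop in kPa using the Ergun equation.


dp = 3.6 mm = 0.0036 m
Viscous term = 150*0.0159*0.115*(1-0.36)^2 / (0.0036^2*0.36^3) = 185795
Inertial term = 1.75*54*0.115^2*(1-0.36) / (0.0036*0.36^3) = 4762.09
dP/L = 185795 + 4762.09 = 190557 Pa/m
dP = 190557 * 9.8 / 1000 = 1867 kPa

1867 kPa


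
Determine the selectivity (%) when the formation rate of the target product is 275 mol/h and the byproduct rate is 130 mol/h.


Selectivity = desired / (desired + undesired) * 100
Total products = 275 + 130 = 405 mol/h
S = 275 / 405 * 100
= 0.6790 * 100
= 67.90 %

67.90 %


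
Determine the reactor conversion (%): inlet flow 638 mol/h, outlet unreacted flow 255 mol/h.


X = (F_in - F_out) / F_in * 100
Moles reacted = 638 - 255 = 383
X = 383 / 638 * 100
= 0.6003 * 100
= 60.03 %

60.03 %


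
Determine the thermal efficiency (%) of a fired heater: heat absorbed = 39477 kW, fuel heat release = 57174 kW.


Furnace efficiency = Q_absorbed / Q_fuel * 100
= 39477 / 57174 * 100 = 69.05

69.05 %


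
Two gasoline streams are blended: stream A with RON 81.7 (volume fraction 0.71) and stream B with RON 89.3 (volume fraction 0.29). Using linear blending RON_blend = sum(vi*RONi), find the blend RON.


Linear blending: RON_blend = sum(vi * RONi)
Contribution 1: 0.71 * 81.7 = 58.007
Contribution 2: 0.29 * 89.3 = 25.897
RON_blend = 58.007 + 25.897 = 83.904

83.904


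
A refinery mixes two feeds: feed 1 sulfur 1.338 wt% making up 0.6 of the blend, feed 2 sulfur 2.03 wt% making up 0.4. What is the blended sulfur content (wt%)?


Linear sulfur blending: S_blend = x1*S1 + x2*S2
Contribution 1: 0.6 * 1.338 = 0.8028 wt%
Contribution 2: 0.4 * 2.03 = 0.812 wt%
S_blend = 0.8028 + 0.812 = 1.6148

1.6148 wt%


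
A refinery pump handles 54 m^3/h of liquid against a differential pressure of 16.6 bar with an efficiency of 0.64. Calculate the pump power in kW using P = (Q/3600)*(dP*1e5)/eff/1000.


Q = 54 / 3600 = 0.015 m^3/s
P = 0.015 * (16.6 * 1e5) / 0.64 / 1000 = 38.91

38.91 kW


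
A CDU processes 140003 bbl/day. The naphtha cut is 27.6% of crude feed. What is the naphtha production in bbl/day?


Crude throughput = 140003 bbl/day
Fraction yield = 27.6%
yield = throughput * fraction / 100
yield = 140003 * 27.6 / 100 = 38640.828

38640.828 bbl/day


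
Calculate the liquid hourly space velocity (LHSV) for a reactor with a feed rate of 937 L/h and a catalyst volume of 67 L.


LHSV = volumetric feed rate / catalyst volume
= 937 L/h / 67 L
= 13.99 h^-1

13.99 h^-1


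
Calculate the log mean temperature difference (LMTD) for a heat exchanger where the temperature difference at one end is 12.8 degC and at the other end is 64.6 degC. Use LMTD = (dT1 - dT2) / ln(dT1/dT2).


LMTD = (dT1 - dT2) / ln(dT1/dT2)
= (12.8 - 64.6) / ln(12.8 / 64.6) = -51.8 / -1.61877 = 32.00

32.00 degC


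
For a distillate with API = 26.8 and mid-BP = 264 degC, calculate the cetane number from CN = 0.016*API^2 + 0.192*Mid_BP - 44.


CN = 0.016 * 26.8^2 + 0.192 * 264 - 44
CN = 11.49184 + 50.688 - 44 = 18.17984

18.17984


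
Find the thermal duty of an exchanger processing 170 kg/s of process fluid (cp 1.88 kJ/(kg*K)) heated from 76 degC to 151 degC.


Q = m_dot * cp * delta_T
delta_T = 151 - 76 = 75 K
Q = 170 * 1.88 * 75
= 319.6 * 75
= 23970 kW

23970 kW


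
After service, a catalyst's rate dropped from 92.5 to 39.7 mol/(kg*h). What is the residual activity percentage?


Activity (%) = (rate_used / rate_fresh) * 100
rate_used = 39.7, rate_fresh = 92.5
= (39.7 / 92.5) * 100
= 0.4292 * 100 = 42.92

42.92 %


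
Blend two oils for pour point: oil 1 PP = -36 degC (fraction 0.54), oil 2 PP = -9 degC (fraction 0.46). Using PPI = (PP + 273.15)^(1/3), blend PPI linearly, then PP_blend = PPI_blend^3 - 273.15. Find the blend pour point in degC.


PPI_1 = (-36 + 273.15)^(1/3) = 6.189768
PPI_2 = (-9 + 273.15)^(1/3) = 6.416283
PPI_blend = 0.54 * 6.189768 + 0.46 * 6.416283 = 6.293965
PP_blend = 6.293965^3 - 273.15 = 249.3291 - 273.15 = -23.82

-23.82 degC


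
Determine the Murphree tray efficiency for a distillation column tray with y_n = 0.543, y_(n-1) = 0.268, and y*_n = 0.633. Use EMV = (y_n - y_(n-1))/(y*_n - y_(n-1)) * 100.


Murphree vapor efficiency: EMV = (y_n - y_(n-1)) / (y*_n - y_(n-1)) * 100
EMV = (0.543 - 0.268) / (0.633 - 0.268) * 100 = 0.275 / 0.365 * 100 = 75.34

75.34 %


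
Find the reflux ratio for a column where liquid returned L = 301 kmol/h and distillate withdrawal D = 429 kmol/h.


Reflux ratio definition: R = L / D (liquid returned / distillate withdrawn)
L = 301 kmol/h, D = 429 kmol/h
R = 301 / 429 = 0.7016

0.7016


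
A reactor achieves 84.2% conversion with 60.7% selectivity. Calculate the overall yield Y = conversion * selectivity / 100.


Overall yield = conversion (%) * selectivity (%) / 100
Conversion = 84.2%, Selectivity = 60.7%
Y = 84.2 * 60.7 / 100
= 51.1094 %

51.1094 %


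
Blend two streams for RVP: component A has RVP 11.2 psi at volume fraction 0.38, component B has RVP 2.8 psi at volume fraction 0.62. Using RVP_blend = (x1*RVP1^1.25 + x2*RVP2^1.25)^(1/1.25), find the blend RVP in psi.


Chevron index: RVP_blend = (sum xi*RVPi^1.25)^(1/1.25)
RVP^1.25 terms: 0.38 * 11.2^1.25 + 0.62 * 2.8^1.25 = 10.0315
RVP_blend = 10.0315^(1/1.25) = 6.325

6.325 psi


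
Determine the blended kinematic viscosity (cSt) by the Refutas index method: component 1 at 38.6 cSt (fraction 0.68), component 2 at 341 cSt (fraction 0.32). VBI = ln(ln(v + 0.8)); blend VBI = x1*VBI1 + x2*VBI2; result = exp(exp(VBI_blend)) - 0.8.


Refutas method: VBN_i = 14.534*ln(ln(visc_i + 0.8)) + 10.975, blended linearly by mass fraction; since VBN is linear in VBI_i = ln(ln(visc_i + 0.8)) and the fractions sum to 1, blend VBI directly: visc = exp(exp(VBI_blend)) - 0.8
VBI_1 = ln(ln(38.6 + 0.8)) = 1.30122
VBI_2 = ln(ln(341 + 0.8)) = 1.76374
VBI_blend = 0.68 * 1.30122 + 0.32 * 1.76374 = 1.44923
visc_blend = exp(exp(1.44923)) - 0.8 = 70.00

70.00 cSt


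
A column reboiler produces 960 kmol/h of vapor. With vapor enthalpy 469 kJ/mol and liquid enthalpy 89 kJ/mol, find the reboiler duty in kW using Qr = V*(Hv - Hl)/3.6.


Qr = 960 * (469 - 89) / 3.6 = 960 * 380 / 3.6 = 101300

101300 kW


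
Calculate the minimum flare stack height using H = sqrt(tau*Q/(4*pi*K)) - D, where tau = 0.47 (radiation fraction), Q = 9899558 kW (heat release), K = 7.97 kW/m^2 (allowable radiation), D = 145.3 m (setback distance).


tau*Q/(4*pi*K) = 0.47 * 9899558 / (4 * pi * 7.97) = 46456.4
sqrt(46456.4) = 215.537
H = 215.537 - 145.3 = 70.24

70.24 m


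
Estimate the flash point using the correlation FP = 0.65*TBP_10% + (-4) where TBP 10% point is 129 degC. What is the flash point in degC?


FP = 0.65 * 129 + (-4) = 79.85

79.85 degC


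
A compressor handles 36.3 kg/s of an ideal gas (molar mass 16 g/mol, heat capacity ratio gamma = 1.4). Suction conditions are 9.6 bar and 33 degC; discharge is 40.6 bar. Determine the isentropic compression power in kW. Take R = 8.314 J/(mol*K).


Isentropic work: W = m*(gamma/(gamma-1))*(R*T1/MW)*((P2/P1)^((gamma-1)/gamma) - 1)
T1 = 33 + 273.15 = 306.15 K
Pressure ratio = 40.6 / 9.6 = 4.22917
Exponent = (1.4 - 1)/1.4 = 0.285714
(P2/P1)^exp - 1 = 4.22917^0.285714 - 1 = 0.509836
W = 36.3 * 1.4 / 0.4 * 8.314 * 306.15 / 16 * 0.509836 = 10300

10300 kW


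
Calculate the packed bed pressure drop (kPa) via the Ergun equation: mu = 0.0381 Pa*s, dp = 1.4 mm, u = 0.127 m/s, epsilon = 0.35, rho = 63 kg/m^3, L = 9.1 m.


dp = 1.4 mm = 0.0014 m
Viscous term = 150*0.0381*0.127*(1-0.35)^2 / (0.0014^2*0.35^3) = 3649110
Inertial term = 1.75*63*0.127^2*(1-0.35) / (0.0014*0.35^3) = 19256.1
dP/L = 3649110 + 19256.1 = 3668370 Pa/m
dP = 3668370 * 9.1 / 1000 = 33380 kPa

33380 kPa


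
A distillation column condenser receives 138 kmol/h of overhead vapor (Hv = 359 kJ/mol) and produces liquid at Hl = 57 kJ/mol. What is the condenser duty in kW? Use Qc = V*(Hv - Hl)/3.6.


Qc = 138 * (359 - 57) / 3.6 = 138 * 302 / 3.6 = 11580

11580 kW


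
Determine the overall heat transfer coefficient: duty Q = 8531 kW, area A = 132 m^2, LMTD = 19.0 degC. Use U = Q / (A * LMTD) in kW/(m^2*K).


From Q = U*A*LMTD, U = Q / (A * LMTD)
U = 8531 / (132 * 19.0) = 8531 / 2508 = 3.402

3.402 kW/(m^2*K)


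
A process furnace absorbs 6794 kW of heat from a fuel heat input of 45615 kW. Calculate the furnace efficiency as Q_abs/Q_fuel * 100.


Furnace efficiency = Q_absorbed / Q_fuel * 100
= 6794 / 45615 * 100 = 14.89

14.89 %


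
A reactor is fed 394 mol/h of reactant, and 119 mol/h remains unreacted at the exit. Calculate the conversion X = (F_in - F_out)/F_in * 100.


X = (F_in - F_out) / F_in * 100
Moles reacted = 394 - 119 = 275
X = 275 / 394 * 100
= 0.6980 * 100
= 69.80 %

69.80 %


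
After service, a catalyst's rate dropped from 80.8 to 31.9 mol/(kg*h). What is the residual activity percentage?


Activity (%) = (rate_used / rate_fresh) * 100
rate_used = 31.9, rate_fresh = 80.8
= (31.9 / 80.8) * 100
= 0.3948 * 100 = 39.48

39.48 %


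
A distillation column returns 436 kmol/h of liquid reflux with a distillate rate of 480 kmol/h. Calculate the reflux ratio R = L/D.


Reflux ratio definition: R = L / D (liquid returned / distillate withdrawn)
L = 436 kmol/h, D = 480 kmol/h
R = 436 / 480 = 0.9083

0.9083


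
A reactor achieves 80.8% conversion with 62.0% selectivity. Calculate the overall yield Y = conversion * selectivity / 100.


Overall yield = conversion (%) * selectivity (%) / 100
Conversion = 80.8%, Selectivity = 62.0%
Y = 80.8 * 62.0 / 100
= 50.096 %

50.096 %


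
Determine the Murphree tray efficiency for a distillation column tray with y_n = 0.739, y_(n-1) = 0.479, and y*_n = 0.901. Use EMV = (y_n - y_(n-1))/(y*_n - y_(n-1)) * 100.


Murphree vapor efficiency: EMV = (y_n - y_(n-1)) / (y*_n - y_(n-1)) * 100
EMV = (0.739 - 0.479) / (0.901 - 0.479) * 100 = 0.26 / 0.422 * 100 = 61.61

61.61 %


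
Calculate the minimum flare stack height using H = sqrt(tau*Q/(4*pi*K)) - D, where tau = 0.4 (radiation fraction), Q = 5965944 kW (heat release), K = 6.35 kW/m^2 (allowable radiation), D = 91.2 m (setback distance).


tau*Q/(4*pi*K) = 0.4 * 5965944 / (4 * pi * 6.35) = 29905.8
sqrt(29905.8) = 172.933
H = 172.933 - 91.2 = 81.73

81.73 m


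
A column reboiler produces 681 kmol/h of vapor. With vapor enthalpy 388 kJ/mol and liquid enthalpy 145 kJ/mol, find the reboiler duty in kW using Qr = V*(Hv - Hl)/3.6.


Qr = 681 * (388 - 145) / 3.6 = 681 * 243 / 3.6 = 45970

45970 kW


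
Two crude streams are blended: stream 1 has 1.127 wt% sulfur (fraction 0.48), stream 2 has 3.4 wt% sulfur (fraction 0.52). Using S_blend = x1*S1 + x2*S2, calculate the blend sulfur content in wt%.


Linear sulfur blending: S_blend = x1*S1 + x2*S2
Contribution 1: 0.48 * 1.127 = 0.54096 wt%
Contribution 2: 0.52 * 3.4 = 1.768 wt%
S_blend = 0.54096 + 1.768 = 2.30896

2.30896 wt%


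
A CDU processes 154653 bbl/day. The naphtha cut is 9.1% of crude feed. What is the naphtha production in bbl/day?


Crude throughput = 154653 bbl/day
Fraction yield = 9.1%
yield = throughput * fraction / 100
yield = 154653 * 9.1 / 100 = 14073.423

14073.423 bbl/day


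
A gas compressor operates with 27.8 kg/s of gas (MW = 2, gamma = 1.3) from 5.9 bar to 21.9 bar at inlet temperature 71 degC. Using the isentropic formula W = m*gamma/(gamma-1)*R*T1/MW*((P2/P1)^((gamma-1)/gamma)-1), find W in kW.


Isentropic work: W = m*(gamma/(gamma-1))*(R*T1/MW)*((P2/P1)^((gamma-1)/gamma) - 1)
T1 = 71 + 273.15 = 344.15 K
Pressure ratio = 21.9 / 5.9 = 3.71186
Exponent = (1.3 - 1)/1.3 = 0.230769
(P2/P1)^exp - 1 = 3.71186^0.230769 - 1 = 0.353456
W = 27.8 * 1.3 / 0.3 * 8.314 * 344.15 / 2 * 0.353456 = 60920

60920 kW


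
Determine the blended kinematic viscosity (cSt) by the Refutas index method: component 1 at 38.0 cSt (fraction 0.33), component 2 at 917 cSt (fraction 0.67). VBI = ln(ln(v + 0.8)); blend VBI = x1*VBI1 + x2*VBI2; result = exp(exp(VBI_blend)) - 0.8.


Refutas method: VBN_i = 14.534*ln(ln(visc_i + 0.8)) + 10.975, blended linearly by mass fraction; since VBN is linear in VBI_i = ln(ln(visc_i + 0.8)) and the fractions sum to 1, blend VBI directly: visc = exp(exp(VBI_blend)) - 0.8
VBI_1 = ln(ln(38.0 + 0.8)) = 1.29703
VBI_2 = ln(ln(917 + 0.8)) = 1.92015
VBI_blend = 0.33 * 1.29703 + 0.67 * 1.92015 = 1.71452
visc_blend = exp(exp(1.71452)) - 0.8 = 257.5

257.5 cSt


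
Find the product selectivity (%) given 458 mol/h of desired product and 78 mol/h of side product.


Selectivity = desired / (desired + undesired) * 100
Total products = 458 + 78 = 536 mol/h
S = 458 / 536 * 100
= 0.8545 * 100
= 85.45 %

85.45 %


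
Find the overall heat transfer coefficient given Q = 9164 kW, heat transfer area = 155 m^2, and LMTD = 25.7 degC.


From Q = U*A*LMTD, U = Q / (A * LMTD)
U = 9164 / (155 * 25.7) = 9164 / 3983.5 = 2.300

2.300 kW/(m^2*K)


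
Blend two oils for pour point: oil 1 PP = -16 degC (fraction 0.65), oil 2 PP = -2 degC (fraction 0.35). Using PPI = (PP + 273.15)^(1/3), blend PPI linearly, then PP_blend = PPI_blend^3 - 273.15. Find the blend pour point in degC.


PPI_1 = (-16 + 273.15)^(1/3) = 6.359098
PPI_2 = (-2 + 273.15)^(1/3) = 6.472467
PPI_blend = 0.65 * 6.359098 + 0.35 * 6.472467 = 6.398777
PP_blend = 6.398777^3 - 273.15 = 261.9937 - 273.15 = -11.16

-11.16 degC


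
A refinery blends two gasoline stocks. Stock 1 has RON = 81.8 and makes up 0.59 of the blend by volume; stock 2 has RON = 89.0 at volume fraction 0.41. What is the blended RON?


Linear blending: RON_blend = sum(vi * RONi)
Contribution 1: 0.59 * 81.8 = 48.262
Contribution 2: 0.41 * 89.0 = 36.49
RON_blend = 48.262 + 36.49 = 84.752

84.752


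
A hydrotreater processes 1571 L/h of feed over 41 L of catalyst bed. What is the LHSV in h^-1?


LHSV = volumetric feed rate / catalyst volume
= 1571 L/h / 41 L
= 38.32 h^-1

38.32 h^-1


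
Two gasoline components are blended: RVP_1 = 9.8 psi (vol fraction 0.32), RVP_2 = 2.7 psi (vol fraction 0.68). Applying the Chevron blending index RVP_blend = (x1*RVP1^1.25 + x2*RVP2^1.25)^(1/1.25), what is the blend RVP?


Chevron index: RVP_blend = (sum xi*RVPi^1.25)^(1/1.25)
RVP^1.25 terms: 0.32 * 9.8^1.25 + 0.68 * 2.7^1.25 = 7.90209
RVP_blend = 7.90209^(1/1.25) = 5.226

5.226 psi


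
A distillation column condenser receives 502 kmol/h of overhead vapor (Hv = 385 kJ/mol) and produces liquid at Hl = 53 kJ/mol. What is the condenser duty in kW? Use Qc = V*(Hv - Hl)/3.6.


Qc = 502 * (385 - 53) / 3.6 = 502 * 332 / 3.6 = 46300

46300 kW


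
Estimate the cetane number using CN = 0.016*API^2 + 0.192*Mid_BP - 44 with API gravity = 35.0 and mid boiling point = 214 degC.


CN = 0.016 * 35.0^2 + 0.192 * 214 - 44
CN = 19.6 + 41.088 - 44 = 16.688

16.688


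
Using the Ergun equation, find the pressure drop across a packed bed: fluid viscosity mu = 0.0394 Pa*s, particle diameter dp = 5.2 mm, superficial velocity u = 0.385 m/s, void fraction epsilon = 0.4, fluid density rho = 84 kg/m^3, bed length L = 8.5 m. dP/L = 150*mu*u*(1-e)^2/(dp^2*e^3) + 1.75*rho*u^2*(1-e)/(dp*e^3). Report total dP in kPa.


dp = 5.2 mm = 0.0052 m
Viscous term = 150*0.0394*0.385*(1-0.4)^2 / (0.0052^2*0.4^3) = 473330
Inertial term = 1.75*84*0.385^2*(1-0.4) / (0.0052*0.4^3) = 39283.2
dP/L = 473330 + 39283.2 = 512613 Pa/m
dP = 512613 * 8.5 / 1000 = 4357 kPa

4357 kPa


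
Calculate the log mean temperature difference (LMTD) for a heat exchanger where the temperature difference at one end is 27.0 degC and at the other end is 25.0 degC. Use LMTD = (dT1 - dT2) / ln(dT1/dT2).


LMTD = (dT1 - dT2) / ln(dT1/dT2)
= (27.0 - 25.0) / ln(27.0 / 25.0) = 2 / 0.076961 = 25.99

25.99 degC


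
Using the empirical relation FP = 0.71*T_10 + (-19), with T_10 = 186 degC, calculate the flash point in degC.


FP = 0.71 * 186 + (-19) = 113.06

113.06 degC


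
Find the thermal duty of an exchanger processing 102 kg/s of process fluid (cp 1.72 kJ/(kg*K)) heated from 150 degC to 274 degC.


Q = m_dot * cp * delta_T
delta_T = 274 - 150 = 124 K
Q = 102 * 1.72 * 124
= 175.44 * 124
= 21754.56 kW

21754.56 kW


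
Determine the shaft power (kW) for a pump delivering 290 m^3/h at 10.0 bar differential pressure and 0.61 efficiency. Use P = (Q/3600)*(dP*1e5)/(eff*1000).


Q = 290 / 3600 = 0.0805556 m^3/s
P = 0.0805556 * (10.0 * 1e5) / 0.61 / 1000 = 132.1

132.1 kW


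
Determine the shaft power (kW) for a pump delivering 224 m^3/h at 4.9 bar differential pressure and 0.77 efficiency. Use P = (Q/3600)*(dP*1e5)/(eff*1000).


Q = 224 / 3600 = 0.0622222 m^3/s
P = 0.0622222 * (4.9 * 1e5) / 0.77 / 1000 = 39.60

39.60 kW


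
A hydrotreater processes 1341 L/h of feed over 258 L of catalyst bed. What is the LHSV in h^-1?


LHSV = volumetric feed rate / catalyst volume
= 1341 L/h / 258 L
= 5.198 h^-1

5.198 h^-1


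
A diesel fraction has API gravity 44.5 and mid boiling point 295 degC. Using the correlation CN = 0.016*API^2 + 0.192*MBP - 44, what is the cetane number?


CN = 0.016 * 44.5^2 + 0.192 * 295 - 44
CN = 31.684 + 56.64 - 44 = 44.324

44.324


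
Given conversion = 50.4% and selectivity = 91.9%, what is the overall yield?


Overall yield = conversion (%) * selectivity (%) / 100
Conversion = 50.4%, Selectivity = 91.9%
Y = 50.4 * 91.9 / 100
= 46.3176 %

46.3176 %


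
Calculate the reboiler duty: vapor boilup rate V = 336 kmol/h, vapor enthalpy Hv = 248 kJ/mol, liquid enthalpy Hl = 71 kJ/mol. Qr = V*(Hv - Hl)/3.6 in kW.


Qr = 336 * (248 - 71) / 3.6 = 336 * 177 / 3.6 = 16520

16520 kW


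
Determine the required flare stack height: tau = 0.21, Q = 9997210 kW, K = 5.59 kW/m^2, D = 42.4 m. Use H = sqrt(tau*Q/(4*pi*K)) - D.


tau*Q/(4*pi*K) = 0.21 * 9997210 / (4 * pi * 5.59) = 29886.6
sqrt(29886.6) = 172.877
H = 172.877 - 42.4 = 130.5

130.5 m


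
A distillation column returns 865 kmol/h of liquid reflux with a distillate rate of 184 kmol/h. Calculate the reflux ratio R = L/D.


Reflux ratio definition: R = L / D (liquid returned / distillate withdrawn)
L = 865 kmol/h, D = 184 kmol/h
R = 865 / 184 = 4.701

4.701


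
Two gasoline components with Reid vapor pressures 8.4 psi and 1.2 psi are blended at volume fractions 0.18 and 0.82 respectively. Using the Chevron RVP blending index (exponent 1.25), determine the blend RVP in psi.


Chevron index: RVP_blend = (sum xi*RVPi^1.25)^(1/1.25)
RVP^1.25 terms: 0.18 * 8.4^1.25 + 0.82 * 1.2^1.25 = 3.60397
RVP_blend = 3.60397^(1/1.25) = 2.789

2.789 psi


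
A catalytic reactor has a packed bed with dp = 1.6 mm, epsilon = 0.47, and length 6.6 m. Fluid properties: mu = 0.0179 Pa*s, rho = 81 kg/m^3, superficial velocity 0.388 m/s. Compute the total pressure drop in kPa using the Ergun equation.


dp = 1.6 mm = 0.0016 m
Viscous term = 150*0.0179*0.388*(1-0.47)^2 / (0.0016^2*0.47^3) = 1101020
Inertial term = 1.75*81*0.388^2*(1-0.47) / (0.0016*0.47^3) = 68084.6
dP/L = 1101020 + 68084.6 = 1169100 Pa/m
dP = 1169100 * 6.6 / 1000 = 7716 kPa

7716 kPa


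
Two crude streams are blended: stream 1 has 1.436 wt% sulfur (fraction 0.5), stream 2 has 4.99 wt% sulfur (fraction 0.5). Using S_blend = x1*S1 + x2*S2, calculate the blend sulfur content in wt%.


Linear sulfur blending: S_blend = x1*S1 + x2*S2
Contribution 1: 0.5 * 1.436 = 0.718 wt%
Contribution 2: 0.5 * 4.99 = 2.495 wt%
S_blend = 0.718 + 2.495 = 3.213

3.213 wt%


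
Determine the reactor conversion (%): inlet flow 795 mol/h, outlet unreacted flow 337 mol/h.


X = (F_in - F_out) / F_in * 100
Moles reacted = 795 - 337 = 458
X = 458 / 795 * 100
= 0.5761 * 100
= 57.61 %

57.61 %


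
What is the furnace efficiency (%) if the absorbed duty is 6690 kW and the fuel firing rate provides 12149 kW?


Furnace efficiency = Q_absorbed / Q_fuel * 100
= 6690 / 12149 * 100 = 55.07

55.07 %


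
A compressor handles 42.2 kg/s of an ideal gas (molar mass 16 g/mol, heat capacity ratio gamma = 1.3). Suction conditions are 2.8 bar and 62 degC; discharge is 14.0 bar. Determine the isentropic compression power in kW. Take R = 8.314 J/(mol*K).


Isentropic work: W = m*(gamma/(gamma-1))*(R*T1/MW)*((P2/P1)^((gamma-1)/gamma) - 1)
T1 = 62 + 273.15 = 335.15 K
Pressure ratio = 14.0 / 2.8 = 5
Exponent = (1.3 - 1)/1.3 = 0.230769
(P2/P1)^exp - 1 = 5^0.230769 - 1 = 0.449775
W = 42.2 * 1.3 / 0.3 * 8.314 * 335.15 / 16 * 0.449775 = 14320

14320 kW


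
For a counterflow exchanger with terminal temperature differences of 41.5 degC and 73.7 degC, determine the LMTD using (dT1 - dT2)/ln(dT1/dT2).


LMTD = (dT1 - dT2) / ln(dT1/dT2)
= (41.5 - 73.7) / ln(41.5 / 73.7) = -32.2 / -0.574309 = 56.07

56.07 degC


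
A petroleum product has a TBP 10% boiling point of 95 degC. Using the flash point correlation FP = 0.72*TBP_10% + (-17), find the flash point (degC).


FP = 0.72 * 95 + (-17) = 51.4

51.4 degC


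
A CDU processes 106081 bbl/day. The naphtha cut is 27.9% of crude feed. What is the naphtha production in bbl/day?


Crude throughput = 106081 bbl/day
Fraction yield = 27.9%
yield = throughput * fraction / 100
yield = 106081 * 27.9 / 100 = 29596.599

29596.599 bbl/day


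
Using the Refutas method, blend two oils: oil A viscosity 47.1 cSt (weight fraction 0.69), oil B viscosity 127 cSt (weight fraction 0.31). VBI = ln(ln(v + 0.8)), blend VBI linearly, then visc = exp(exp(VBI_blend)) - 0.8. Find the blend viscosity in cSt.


Refutas method: VBN_i = 14.534*ln(ln(visc_i + 0.8)) + 10.975, blended linearly by mass fraction; since VBN is linear in VBI_i = ln(ln(visc_i + 0.8)) and the fractions sum to 1, blend VBI directly: visc = exp(exp(VBI_blend)) - 0.8
VBI_1 = ln(ln(47.1 + 0.8)) = 1.35303
VBI_2 = ln(ln(127 + 0.8)) = 1.57907
VBI_blend = 0.69 * 1.35303 + 0.31 * 1.57907 = 1.4231
visc_blend = exp(exp(1.4231)) - 0.8 = 62.63

62.63 cSt


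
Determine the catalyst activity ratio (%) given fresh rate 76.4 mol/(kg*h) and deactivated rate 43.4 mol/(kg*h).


Activity (%) = (rate_used / rate_fresh) * 100
rate_used = 43.4, rate_fresh = 76.4
= (43.4 / 76.4) * 100
= 0.5681 * 100 = 56.81

56.81 %


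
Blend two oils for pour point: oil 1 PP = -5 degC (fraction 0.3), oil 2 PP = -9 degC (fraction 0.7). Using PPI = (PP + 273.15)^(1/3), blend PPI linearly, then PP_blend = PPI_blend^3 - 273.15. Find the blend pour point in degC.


PPI_1 = (-5 + 273.15)^(1/3) = 6.448508
PPI_2 = (-9 + 273.15)^(1/3) = 6.416283
PPI_blend = 0.3 * 6.448508 + 0.7 * 6.416283 = 6.42595
PP_blend = 6.42595^3 - 273.15 = 265.3457 - 273.15 = -7.8

-7.8 degC


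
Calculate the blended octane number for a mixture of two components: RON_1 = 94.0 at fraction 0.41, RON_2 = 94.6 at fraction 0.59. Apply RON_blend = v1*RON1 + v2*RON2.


Linear blending: RON_blend = sum(vi * RONi)
Contribution 1: 0.41 * 94.0 = 38.54
Contribution 2: 0.59 * 94.6 = 55.814
RON_blend = 38.54 + 55.814 = 94.354

94.354


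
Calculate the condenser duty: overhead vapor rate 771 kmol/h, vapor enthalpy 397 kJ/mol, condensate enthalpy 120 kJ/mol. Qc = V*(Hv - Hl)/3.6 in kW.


Qc = 771 * (397 - 120) / 3.6 = 771 * 277 / 3.6 = 59320

59320 kW


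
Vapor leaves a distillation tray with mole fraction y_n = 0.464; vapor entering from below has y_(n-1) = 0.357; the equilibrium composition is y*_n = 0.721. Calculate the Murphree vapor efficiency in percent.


Murphree vapor efficiency: EMV = (y_n - y_(n-1)) / (y*_n - y_(n-1)) * 100
EMV = (0.464 - 0.357) / (0.721 - 0.357) * 100 = 0.107 / 0.364 * 100 = 29.40

29.40 %


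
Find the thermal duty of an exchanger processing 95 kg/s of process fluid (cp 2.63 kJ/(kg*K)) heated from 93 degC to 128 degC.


Q = m_dot * cp * delta_T
delta_T = 128 - 93 = 35 K
Q = 95 * 2.63 * 35
= 249.85 * 35
= 8744.75 kW

8744.75 kW


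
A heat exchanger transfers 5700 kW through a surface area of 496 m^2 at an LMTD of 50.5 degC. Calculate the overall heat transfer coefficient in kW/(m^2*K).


From Q = U*A*LMTD, U = Q / (A * LMTD)
U = 5700 / (496 * 50.5) = 5700 / 25048 = 0.2276

0.2276 kW/(m^2*K)


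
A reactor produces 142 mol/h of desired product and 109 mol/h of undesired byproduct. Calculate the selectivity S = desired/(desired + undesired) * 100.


Selectivity = desired / (desired + undesired) * 100
Total products = 142 + 109 = 251 mol/h
S = 142 / 251 * 100
= 0.5657 * 100
= 56.57 %

56.57 %


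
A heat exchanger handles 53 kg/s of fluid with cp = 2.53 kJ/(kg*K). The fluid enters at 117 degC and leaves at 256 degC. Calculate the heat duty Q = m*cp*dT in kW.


Q = m_dot * cp * delta_T
delta_T = 256 - 117 = 139 K
Q = 53 * 2.53 * 139
= 134.09 * 139
= 18638.51 kW

18638.51 kW


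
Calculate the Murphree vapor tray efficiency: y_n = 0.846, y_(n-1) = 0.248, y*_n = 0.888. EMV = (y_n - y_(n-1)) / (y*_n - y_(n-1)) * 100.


Murphree vapor efficiency: EMV = (y_n - y_(n-1)) / (y*_n - y_(n-1)) * 100
EMV = (0.846 - 0.248) / (0.888 - 0.248) * 100 = 0.598 / 0.64 * 100 = 93.44

93.44 %


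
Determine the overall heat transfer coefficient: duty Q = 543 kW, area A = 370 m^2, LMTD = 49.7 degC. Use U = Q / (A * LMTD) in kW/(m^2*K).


From Q = U*A*LMTD, U = Q / (A * LMTD)
U = 543 / (370 * 49.7) = 543 / 18389 = 0.02953

0.02953 kW/(m^2*K)


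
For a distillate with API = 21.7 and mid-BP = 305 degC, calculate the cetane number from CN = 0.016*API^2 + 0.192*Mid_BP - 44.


CN = 0.016 * 21.7^2 + 0.192 * 305 - 44
CN = 7.53424 + 58.56 - 44 = 22.09424

22.09424


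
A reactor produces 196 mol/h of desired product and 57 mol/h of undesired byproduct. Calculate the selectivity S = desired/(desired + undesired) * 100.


Selectivity = desired / (desired + undesired) * 100
Total products = 196 + 57 = 253 mol/h
S = 196 / 253 * 100
= 0.7747 * 100
= 77.47 %

77.47 %


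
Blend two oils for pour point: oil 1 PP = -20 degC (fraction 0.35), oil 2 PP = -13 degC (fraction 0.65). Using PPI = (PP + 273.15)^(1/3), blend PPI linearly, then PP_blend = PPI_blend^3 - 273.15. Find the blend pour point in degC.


PPI_1 = (-20 + 273.15)^(1/3) = 6.325953
PPI_2 = (-13 + 273.15)^(1/3) = 6.383731
PPI_blend = 0.35 * 6.325953 + 0.65 * 6.383731 = 6.363509
PP_blend = 6.363509^3 - 273.15 = 257.6855 - 273.15 = -15.46

-15.46 degC


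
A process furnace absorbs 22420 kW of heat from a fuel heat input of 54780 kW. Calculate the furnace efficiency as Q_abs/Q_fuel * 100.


Furnace efficiency = Q_absorbed / Q_fuel * 100
= 22420 / 54780 * 100 = 40.93

40.93 %


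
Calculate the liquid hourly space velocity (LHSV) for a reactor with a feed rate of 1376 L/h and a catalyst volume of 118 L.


LHSV = volumetric feed rate / catalyst volume
= 1376 L/h / 118 L
= 11.66 h^-1

11.66 h^-1


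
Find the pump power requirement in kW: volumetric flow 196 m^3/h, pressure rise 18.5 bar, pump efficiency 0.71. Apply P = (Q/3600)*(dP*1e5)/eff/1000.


Q = 196 / 3600 = 0.0544444 m^3/s
P = 0.0544444 * (18.5 * 1e5) / 0.71 / 1000 = 141.9

141.9 kW


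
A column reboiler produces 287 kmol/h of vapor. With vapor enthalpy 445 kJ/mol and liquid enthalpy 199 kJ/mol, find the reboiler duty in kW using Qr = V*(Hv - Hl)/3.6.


Qr = 287 * (445 - 199) / 3.6 = 287 * 246 / 3.6 = 19610

19610 kW


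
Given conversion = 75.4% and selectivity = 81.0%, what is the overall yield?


Overall yield = conversion (%) * selectivity (%) / 100
Conversion = 75.4%, Selectivity = 81.0%
Y = 75.4 * 81.0 / 100
= 61.074 %

61.074 %


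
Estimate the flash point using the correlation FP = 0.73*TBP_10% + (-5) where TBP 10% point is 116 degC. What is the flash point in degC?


FP = 0.73 * 116 + (-5) = 79.68

79.68 degC
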